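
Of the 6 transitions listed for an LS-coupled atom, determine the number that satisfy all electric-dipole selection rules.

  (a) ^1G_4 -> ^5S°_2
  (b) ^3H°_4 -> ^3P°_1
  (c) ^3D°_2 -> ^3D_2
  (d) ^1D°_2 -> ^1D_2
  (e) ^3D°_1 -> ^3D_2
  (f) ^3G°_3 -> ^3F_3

4

(a) forbidden (ΔS, ΔL, ΔJ fail)
(b) forbidden (parity, ΔL, ΔJ fail)
(c) allowed
(d) allowed
(e) allowed
(f) allowed
Total allowed: 4 of 6.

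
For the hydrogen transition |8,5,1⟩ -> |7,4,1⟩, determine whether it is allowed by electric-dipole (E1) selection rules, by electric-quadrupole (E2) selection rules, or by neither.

Δl = 4 − 5 = -1; l_i + l_f = 9.
Δm_l = +0.
E1 (Δl = ±1, |Δm_l| ≤ 1): satisfied.
E2 (Δl = 0,±2, l_i+l_f ≥ 2, |Δm_l| ≤ 2): not satisfied.

E1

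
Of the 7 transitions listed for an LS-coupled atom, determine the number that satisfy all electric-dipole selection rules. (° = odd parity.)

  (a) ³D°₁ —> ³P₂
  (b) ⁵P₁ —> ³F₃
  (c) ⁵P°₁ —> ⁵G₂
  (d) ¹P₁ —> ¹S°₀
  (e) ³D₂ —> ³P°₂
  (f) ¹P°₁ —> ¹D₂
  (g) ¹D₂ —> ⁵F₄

(a) allowed
(b) forbidden (parity, ΔS, ΔL, ΔJ fail)
(c) forbidden (ΔL fails)
(d) allowed
(e) allowed
(f) allowed
(g) forbidden (parity, ΔS, ΔJ fail)
Total allowed: 4 of 7.

4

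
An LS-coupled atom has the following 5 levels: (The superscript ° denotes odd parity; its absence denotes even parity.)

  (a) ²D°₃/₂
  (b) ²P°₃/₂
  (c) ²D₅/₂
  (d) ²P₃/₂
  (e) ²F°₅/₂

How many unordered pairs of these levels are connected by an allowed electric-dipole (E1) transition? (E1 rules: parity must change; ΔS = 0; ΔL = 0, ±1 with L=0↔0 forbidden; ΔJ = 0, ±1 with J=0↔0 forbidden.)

5

(a)–(b): forbidden (parity).
(a)–(c): allowed.
(a)–(d): allowed.
(a)–(e): forbidden (parity).
(b)–(c): allowed.
(b)–(d): allowed.
(b)–(e): forbidden (parity, ΔL).
(c)–(d): forbidden (parity).
(c)–(e): allowed.
(d)–(e): forbidden (ΔL).
Allowed pairs: 5 of 10.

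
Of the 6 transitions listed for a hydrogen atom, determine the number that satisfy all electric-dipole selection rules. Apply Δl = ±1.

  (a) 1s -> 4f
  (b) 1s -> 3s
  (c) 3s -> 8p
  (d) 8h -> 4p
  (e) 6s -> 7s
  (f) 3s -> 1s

1

(a) forbidden — Δl = +3 (E1 requires Δl = ±1)
(b) forbidden — Δl = +0 (E1 requires Δl = ±1)
(c) allowed
(d) forbidden — Δl = -4 (E1 requires Δl = ±1)
(e) forbidden — Δl = +0 (E1 requires Δl = ±1)
(f) forbidden — Δl = +0 (E1 requires Δl = ±1)
Total allowed: 1 of 6.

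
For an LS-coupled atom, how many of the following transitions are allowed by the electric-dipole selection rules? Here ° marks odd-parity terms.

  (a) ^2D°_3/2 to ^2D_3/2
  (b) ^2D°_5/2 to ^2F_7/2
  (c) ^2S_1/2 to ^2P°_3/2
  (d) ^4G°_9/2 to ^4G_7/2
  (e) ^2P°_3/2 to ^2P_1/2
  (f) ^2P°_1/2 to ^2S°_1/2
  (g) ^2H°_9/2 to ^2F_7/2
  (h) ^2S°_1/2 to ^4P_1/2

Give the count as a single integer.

5

(a) allowed
(b) allowed
(c) allowed
(d) allowed
(e) allowed
(f) forbidden (parity fails)
(g) forbidden (ΔL fails)
(h) forbidden (ΔS fails)
Total allowed: 5 of 8.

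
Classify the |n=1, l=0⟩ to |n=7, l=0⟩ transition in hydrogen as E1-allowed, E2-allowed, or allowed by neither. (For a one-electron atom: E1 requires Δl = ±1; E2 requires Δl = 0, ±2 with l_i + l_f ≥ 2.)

Δl = 0 − 0 = +0; l_i + l_f = 0.
E1 (Δl = ±1): not satisfied.
E2 (Δl = 0,±2, l_i+l_f ≥ 2): not satisfied.

neither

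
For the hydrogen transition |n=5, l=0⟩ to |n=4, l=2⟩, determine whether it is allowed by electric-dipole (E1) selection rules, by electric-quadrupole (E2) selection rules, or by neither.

Δl = 2 − 0 = +2; l_i + l_f = 2.
E1 (Δl = ±1): not satisfied.
E2 (Δl = 0,±2, l_i+l_f ≥ 2): satisfied.

E2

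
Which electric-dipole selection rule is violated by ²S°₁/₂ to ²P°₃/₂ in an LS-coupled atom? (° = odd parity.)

Reading off the term symbols: S 1/2→1/2, L 0→1, J 1/2→3/2, parity odd→odd.
ΔS = 0: S: 1/2 → 1/2 — ok.
Parity must change: odd → odd — fails.
ΔL = 0, ±1 (not L=0↔0): L: 0 → 1, ΔL = +1 — ok.
ΔJ = 0, ±1 (not J=0↔0): J: 1/2 → 3/2, ΔJ = +1 — ok.

parity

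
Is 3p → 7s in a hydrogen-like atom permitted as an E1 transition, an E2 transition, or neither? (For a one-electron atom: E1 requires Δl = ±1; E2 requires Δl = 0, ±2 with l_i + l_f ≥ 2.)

E1

Δl = 0 − 1 = -1; l_i + l_f = 1.
E1 (Δl = ±1): satisfied.
E2 (Δl = 0,±2, l_i+l_f ≥ 2): not satisfied.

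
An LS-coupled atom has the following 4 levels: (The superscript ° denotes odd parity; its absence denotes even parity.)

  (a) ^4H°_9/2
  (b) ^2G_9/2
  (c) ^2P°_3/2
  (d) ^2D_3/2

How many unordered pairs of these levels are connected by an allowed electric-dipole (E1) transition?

1

(a)–(b): forbidden (ΔS).
(a)–(c): forbidden (parity, ΔS, ΔL, ΔJ).
(a)–(d): forbidden (ΔS, ΔL, ΔJ).
(b)–(c): forbidden (ΔL, ΔJ).
(b)–(d): forbidden (parity, ΔL, ΔJ).
(c)–(d): allowed.
Allowed pairs: 1 of 6.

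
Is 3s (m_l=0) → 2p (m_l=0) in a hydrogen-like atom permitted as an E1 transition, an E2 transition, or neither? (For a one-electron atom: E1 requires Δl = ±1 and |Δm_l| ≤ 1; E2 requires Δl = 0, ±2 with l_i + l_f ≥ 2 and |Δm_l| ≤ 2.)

E1

Δl = 1 − 0 = +1; l_i + l_f = 1.
Δm_l = +0.
E1 (Δl = ±1, |Δm_l| ≤ 1): satisfied.
E2 (Δl = 0,±2, l_i+l_f ≥ 2, |Δm_l| ≤ 2): not satisfied.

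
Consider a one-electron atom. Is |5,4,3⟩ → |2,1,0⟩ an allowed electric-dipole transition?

Δl = 1 − 4 = -3; the E1 rule Δl = ±1 is fails.
Δm_l = 0 − (3) = -3. E1 requires Δm_l = 0, ±1: fails.
The transition is electric-dipole forbidden.

forbidden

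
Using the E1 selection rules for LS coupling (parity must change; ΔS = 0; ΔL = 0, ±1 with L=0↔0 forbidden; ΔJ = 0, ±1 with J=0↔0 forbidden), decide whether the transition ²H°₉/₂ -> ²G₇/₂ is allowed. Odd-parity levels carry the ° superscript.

Initial level: S=1/2, L=5, J=9/2, parity odd. Final level: S=1/2, L=4, J=7/2, parity even.
Parity must change: odd → even — passes.
ΔS = 0: S: 1/2 → 1/2 — passes.
ΔL = 0, ±1 (not L=0↔0): L: 5 → 4, ΔL = -1 — passes.
ΔJ = 0, ±1 (not J=0↔0): J: 9/2 → 7/2, ΔJ = -1 — passes.
All four E1 rules are satisfied.

allowed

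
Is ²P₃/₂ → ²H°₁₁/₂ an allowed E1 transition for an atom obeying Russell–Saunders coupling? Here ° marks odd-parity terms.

ΔL = 0, ±1 (not L=0↔0): L: 1 → 5, ΔL = +4 — fails.
Parity must change: even → odd — ok.
ΔS = 0: S: 1/2 → 1/2 — ok.
ΔJ = 0, ±1 (not J=0↔0): J: 3/2 → 11/2, ΔJ = +4 — fails.
Rule(s) violated: ΔL, ΔJ.

forbidden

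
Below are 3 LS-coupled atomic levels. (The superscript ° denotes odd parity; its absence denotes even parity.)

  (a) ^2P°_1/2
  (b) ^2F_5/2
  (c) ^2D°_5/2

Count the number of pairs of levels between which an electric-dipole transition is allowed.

1

(a)–(b): forbidden (ΔL, ΔJ).
(a)–(c): forbidden (parity, ΔJ).
(b)–(c): allowed.
Allowed pairs: 1 of 3.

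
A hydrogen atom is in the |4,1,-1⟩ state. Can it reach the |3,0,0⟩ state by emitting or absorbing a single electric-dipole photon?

allowed

l: 1 → 0 (Δl = -1). Δl = ±1 ok.
Δm_l = 0 − (-1) = +1. E1 requires Δm_l = 0, ±1: ok.
All E1 selection rules are satisfied.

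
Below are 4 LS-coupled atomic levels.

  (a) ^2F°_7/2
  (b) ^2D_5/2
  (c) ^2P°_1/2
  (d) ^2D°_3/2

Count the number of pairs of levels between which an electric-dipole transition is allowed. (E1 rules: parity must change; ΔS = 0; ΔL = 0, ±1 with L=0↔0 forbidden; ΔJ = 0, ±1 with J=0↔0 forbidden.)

(a)–(b): allowed.
(a)–(c): forbidden (parity, ΔL, ΔJ).
(a)–(d): forbidden (parity, ΔJ).
(b)–(c): forbidden (ΔJ).
(b)–(d): allowed.
(c)–(d): forbidden (parity).
Allowed pairs: 2 of 6.

2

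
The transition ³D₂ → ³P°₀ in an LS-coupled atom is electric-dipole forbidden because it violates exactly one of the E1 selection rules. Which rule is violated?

ΔL = 0, ±1 (not L=0↔0): L: 2 → 1, ΔL = -1 — ok.
Parity must change: even → odd — ok.
ΔJ = 0, ±1 (not J=0↔0): J: 2 → 0, ΔJ = -2 — fails.
ΔS = 0: S: 1 → 1 — ok.

the ΔJ = 0, ±1 rule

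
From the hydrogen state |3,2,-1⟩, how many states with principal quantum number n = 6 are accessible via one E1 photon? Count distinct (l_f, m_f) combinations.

E1 requires Δl = ±1, so l_f ∈ {1, 3}; with 0 ≤ l_f ≤ n_f−1 = 5, the allowed l_f values are {1, 3}.
For l_f = 1: m_f ∈ {m_i−1, m_i, m_i+1} ∩ [−1, 1] = {-1, 0} → 2 states.
For l_f = 3: m_f ∈ {m_i−1, m_i, m_i+1} ∩ [−3, 3] = {-2, -1, 0} → 3 states.
Total: 5.

5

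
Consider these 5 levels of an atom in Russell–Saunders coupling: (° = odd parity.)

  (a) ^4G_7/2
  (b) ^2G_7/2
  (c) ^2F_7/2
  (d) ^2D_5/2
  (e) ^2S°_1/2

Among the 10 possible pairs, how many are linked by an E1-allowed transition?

0

(a)–(b): forbidden (parity, ΔS).
(a)–(c): forbidden (parity, ΔS).
(a)–(d): forbidden (parity, ΔS, ΔL).
(a)–(e): forbidden (ΔS, ΔL, ΔJ).
(b)–(c): forbidden (parity).
(b)–(d): forbidden (parity, ΔL).
(b)–(e): forbidden (ΔL, ΔJ).
(c)–(d): forbidden (parity).
(c)–(e): forbidden (ΔL, ΔJ).
(d)–(e): forbidden (ΔL, ΔJ).
Allowed pairs: 0 of 10.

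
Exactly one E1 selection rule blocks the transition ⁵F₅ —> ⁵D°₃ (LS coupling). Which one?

the ΔJ = 0, ±1 rule

Reading off the term symbols: S 2→2, L 3→2, J 5→3, parity even→odd.
Parity must change: even → odd — satisfied.
ΔS = 0: S: 2 → 2 — satisfied.
ΔL = 0, ±1 (not L=0↔0): L: 3 → 2, ΔL = -1 — satisfied.
ΔJ = 0, ±1 (not J=0↔0): J: 5 → 3, ΔJ = -2 — violated.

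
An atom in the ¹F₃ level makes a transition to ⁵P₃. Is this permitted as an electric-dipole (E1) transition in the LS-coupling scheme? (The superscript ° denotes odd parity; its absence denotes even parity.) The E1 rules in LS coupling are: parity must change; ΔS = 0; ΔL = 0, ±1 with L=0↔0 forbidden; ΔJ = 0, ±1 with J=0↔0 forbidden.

Reading off the term symbols: S 0→2, L 3→1, J 3→3, parity even→even.
Parity must change: even → even — violated.
ΔS = 0: S: 0 → 2 — violated.
ΔL = 0, ±1 (not L=0↔0): L: 3 → 1, ΔL = -2 — violated.
ΔJ = 0, ±1 (not J=0↔0): J: 3 → 3, ΔJ = +0 — satisfied.
Rule(s) violated: parity, ΔS, ΔL.

forbidden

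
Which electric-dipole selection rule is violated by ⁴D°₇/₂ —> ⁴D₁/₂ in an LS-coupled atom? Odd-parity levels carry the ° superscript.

the ΔJ = 0, ±1 rule

ΔJ = 0, ±1 (not J=0↔0): J: 7/2 → 1/2, ΔJ = -3 — fails.
ΔL = 0, ±1 (not L=0↔0): L: 2 → 2, ΔL = +0 — ok.
Parity must change: odd → even — ok.
ΔS = 0: S: 3/2 → 3/2 — ok.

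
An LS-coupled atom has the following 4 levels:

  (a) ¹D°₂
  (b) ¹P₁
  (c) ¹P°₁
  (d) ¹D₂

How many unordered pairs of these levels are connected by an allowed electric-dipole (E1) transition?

4

(a)–(b): allowed.
(a)–(c): forbidden (parity).
(a)–(d): allowed.
(b)–(c): allowed.
(b)–(d): forbidden (parity).
(c)–(d): allowed.
Allowed pairs: 4 of 6.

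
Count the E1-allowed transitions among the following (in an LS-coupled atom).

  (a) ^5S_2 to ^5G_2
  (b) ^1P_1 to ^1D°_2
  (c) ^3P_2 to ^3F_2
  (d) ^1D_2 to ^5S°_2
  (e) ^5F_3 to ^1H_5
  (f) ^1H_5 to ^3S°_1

(a) forbidden (parity, ΔL fail)
(b) allowed
(c) forbidden (parity, ΔL fail)
(d) forbidden (ΔS, ΔL fail)
(e) forbidden (parity, ΔS, ΔL, ΔJ fail)
(f) forbidden (ΔS, ΔL, ΔJ fail)
Total allowed: 1 of 6.

1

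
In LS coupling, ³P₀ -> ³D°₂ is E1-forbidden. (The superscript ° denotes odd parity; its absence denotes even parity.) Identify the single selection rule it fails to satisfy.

Reading off the term symbols: S 1→1, L 1→2, J 0→2, parity even→odd.
Parity must change: even → odd — satisfied.
ΔJ = 0, ±1 (not J=0↔0): J: 0 → 2, ΔJ = +2 — violated.
ΔS = 0: S: 1 → 1 — satisfied.
ΔL = 0, ±1 (not L=0↔0): L: 1 → 2, ΔL = +1 — satisfied.

the ΔJ = 0, ±1 rule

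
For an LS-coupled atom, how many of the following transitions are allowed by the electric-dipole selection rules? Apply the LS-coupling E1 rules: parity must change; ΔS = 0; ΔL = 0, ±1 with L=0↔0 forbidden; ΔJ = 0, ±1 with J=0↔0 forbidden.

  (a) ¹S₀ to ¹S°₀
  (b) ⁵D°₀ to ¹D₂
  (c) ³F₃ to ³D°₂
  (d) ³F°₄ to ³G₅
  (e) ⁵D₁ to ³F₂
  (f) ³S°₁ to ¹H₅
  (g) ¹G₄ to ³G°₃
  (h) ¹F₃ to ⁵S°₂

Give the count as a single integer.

(a) forbidden (ΔL, ΔJ fail)
(b) forbidden (ΔS, ΔJ fail)
(c) allowed
(d) allowed
(e) forbidden (parity, ΔS fail)
(f) forbidden (ΔS, ΔL, ΔJ fail)
(g) forbidden (ΔS fails)
(h) forbidden (ΔS, ΔL fail)
Total allowed: 2 of 8.

2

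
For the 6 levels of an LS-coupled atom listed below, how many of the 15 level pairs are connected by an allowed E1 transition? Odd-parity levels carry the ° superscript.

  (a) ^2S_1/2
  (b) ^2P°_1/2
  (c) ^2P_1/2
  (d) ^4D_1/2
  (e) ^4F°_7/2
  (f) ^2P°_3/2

4

(a)–(b): allowed.
(a)–(c): forbidden (parity).
(a)–(d): forbidden (parity, ΔS, ΔL).
(a)–(e): forbidden (ΔS, ΔL, ΔJ).
(a)–(f): allowed.
(b)–(c): allowed.
(b)–(d): forbidden (ΔS).
(b)–(e): forbidden (parity, ΔS, ΔL, ΔJ).
(b)–(f): forbidden (parity).
(c)–(d): forbidden (parity, ΔS).
(c)–(e): forbidden (ΔS, ΔL, ΔJ).
(c)–(f): allowed.
(d)–(e): forbidden (ΔJ).
(d)–(f): forbidden (ΔS).
(e)–(f): forbidden (parity, ΔS, ΔL, ΔJ).
Allowed pairs: 4 of 15.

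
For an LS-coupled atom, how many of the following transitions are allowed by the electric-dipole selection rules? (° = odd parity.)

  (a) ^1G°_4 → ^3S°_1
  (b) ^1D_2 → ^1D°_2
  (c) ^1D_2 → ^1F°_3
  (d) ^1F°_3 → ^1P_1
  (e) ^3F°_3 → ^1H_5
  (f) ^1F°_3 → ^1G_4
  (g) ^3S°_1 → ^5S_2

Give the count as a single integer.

(a) forbidden (parity, ΔS, ΔL, ΔJ fail)
(b) allowed
(c) allowed
(d) forbidden (ΔL, ΔJ fail)
(e) forbidden (ΔS, ΔL, ΔJ fail)
(f) allowed
(g) forbidden (ΔS, ΔL fail)
Total allowed: 3 of 7.

3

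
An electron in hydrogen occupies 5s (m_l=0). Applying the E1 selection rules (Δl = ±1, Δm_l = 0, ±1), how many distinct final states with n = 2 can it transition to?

E1 requires Δl = ±1, so l_f ∈ {-1, 1}; with 0 ≤ l_f ≤ n_f−1 = 1, the allowed l_f values are {1}.
For l_f = 1: m_f ∈ {m_i−1, m_i, m_i+1} ∩ [−1, 1] = {-1, 0, 1} → 3 states.
Total: 3.

3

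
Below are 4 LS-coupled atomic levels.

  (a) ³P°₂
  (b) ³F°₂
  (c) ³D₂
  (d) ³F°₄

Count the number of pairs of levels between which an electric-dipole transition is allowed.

(a)–(b): forbidden (parity, ΔL).
(a)–(c): allowed.
(a)–(d): forbidden (parity, ΔL, ΔJ).
(b)–(c): allowed.
(b)–(d): forbidden (parity, ΔJ).
(c)–(d): forbidden (ΔJ).
Allowed pairs: 2 of 6.

2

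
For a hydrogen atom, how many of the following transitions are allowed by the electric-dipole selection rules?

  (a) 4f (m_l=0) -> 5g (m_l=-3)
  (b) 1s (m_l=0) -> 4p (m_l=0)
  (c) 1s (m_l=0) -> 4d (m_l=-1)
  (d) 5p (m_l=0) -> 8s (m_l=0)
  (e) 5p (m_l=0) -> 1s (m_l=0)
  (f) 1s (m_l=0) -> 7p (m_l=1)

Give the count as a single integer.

4

(a) forbidden — Δm_l = -3 (E1 requires Δm_l = 0, ±1)
(b) allowed
(c) forbidden — Δl = +2 (E1 requires Δl = ±1)
(d) allowed
(e) allowed
(f) allowed
Total allowed: 4 of 6.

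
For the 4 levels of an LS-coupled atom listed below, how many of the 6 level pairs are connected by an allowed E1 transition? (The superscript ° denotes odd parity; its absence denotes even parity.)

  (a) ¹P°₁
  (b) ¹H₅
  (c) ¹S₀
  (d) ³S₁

1

(a)–(b): forbidden (ΔL, ΔJ).
(a)–(c): allowed.
(a)–(d): forbidden (ΔS).
(b)–(c): forbidden (parity, ΔL, ΔJ).
(b)–(d): forbidden (parity, ΔS, ΔL, ΔJ).
(c)–(d): forbidden (parity, ΔS, ΔL).
Allowed pairs: 1 of 6.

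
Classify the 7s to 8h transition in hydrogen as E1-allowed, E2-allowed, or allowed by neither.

neither

Δl = 5 − 0 = +5; l_i + l_f = 5.
E1 (Δl = ±1): not satisfied.
E2 (Δl = 0,±2, l_i+l_f ≥ 2): not satisfied.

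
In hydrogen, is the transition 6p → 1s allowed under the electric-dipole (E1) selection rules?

Δl = 0 − 1 = -1; the E1 rule Δl = ±1 is ok.
All E1 selection rules are satisfied.

allowed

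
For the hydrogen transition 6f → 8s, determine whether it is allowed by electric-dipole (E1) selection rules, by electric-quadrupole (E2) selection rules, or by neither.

neither

Δl = 0 − 3 = -3; l_i + l_f = 3.
E1 (Δl = ±1): not satisfied.
E2 (Δl = 0,±2, l_i+l_f ≥ 2): not satisfied.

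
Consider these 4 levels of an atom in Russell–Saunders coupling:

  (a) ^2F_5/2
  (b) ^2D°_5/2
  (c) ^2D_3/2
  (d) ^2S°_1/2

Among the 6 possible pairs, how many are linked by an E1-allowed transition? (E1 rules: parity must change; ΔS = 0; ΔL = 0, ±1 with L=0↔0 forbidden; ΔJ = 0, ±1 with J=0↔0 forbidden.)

(a)–(b): allowed.
(a)–(c): forbidden (parity).
(a)–(d): forbidden (ΔL, ΔJ).
(b)–(c): allowed.
(b)–(d): forbidden (parity, ΔL, ΔJ).
(c)–(d): forbidden (ΔL).
Allowed pairs: 2 of 6.

2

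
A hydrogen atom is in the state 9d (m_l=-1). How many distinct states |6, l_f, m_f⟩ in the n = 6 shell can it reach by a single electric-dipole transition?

E1 requires Δl = ±1, so l_f ∈ {1, 3}; with 0 ≤ l_f ≤ n_f−1 = 5, the allowed l_f values are {1, 3}.
For l_f = 1: m_f ∈ {m_i−1, m_i, m_i+1} ∩ [−1, 1] = {-1, 0} → 2 states.
For l_f = 3: m_f ∈ {m_i−1, m_i, m_i+1} ∩ [−3, 3] = {-2, -1, 0} → 3 states.
Total: 5.

5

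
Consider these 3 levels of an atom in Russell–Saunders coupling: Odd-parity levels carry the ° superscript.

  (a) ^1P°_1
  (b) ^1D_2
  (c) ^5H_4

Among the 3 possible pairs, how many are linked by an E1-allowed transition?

(a)–(b): allowed.
(a)–(c): forbidden (ΔS, ΔL, ΔJ).
(b)–(c): forbidden (parity, ΔS, ΔL, ΔJ).
Allowed pairs: 1 of 3.

1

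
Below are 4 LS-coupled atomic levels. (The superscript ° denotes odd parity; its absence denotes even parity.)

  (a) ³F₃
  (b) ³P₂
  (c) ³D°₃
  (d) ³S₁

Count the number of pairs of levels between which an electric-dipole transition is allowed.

(a)–(b): forbidden (parity, ΔL).
(a)–(c): allowed.
(a)–(d): forbidden (parity, ΔL, ΔJ).
(b)–(c): allowed.
(b)–(d): forbidden (parity).
(c)–(d): forbidden (ΔL, ΔJ).
Allowed pairs: 2 of 6.

2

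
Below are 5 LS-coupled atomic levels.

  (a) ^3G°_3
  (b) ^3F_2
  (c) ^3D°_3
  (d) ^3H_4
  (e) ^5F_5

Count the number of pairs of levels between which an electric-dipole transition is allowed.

3

(a)–(b): allowed.
(a)–(c): forbidden (parity, ΔL).
(a)–(d): allowed.
(a)–(e): forbidden (ΔS, ΔJ).
(b)–(c): allowed.
(b)–(d): forbidden (parity, ΔL, ΔJ).
(b)–(e): forbidden (parity, ΔS, ΔJ).
(c)–(d): forbidden (ΔL).
(c)–(e): forbidden (ΔS, ΔJ).
(d)–(e): forbidden (parity, ΔS, ΔL).
Allowed pairs: 3 of 10.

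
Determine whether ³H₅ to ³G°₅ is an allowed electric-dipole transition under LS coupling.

allowed

ΔS = 0: S: 1 → 1 — ✓.
ΔL = 0, ±1 (not L=0↔0): L: 5 → 4, ΔL = -1 — ✓.
ΔJ = 0, ±1 (not J=0↔0): J: 5 → 5, ΔJ = +0 — ✓.
Parity must change: even → odd — ✓.
All four E1 rules are satisfied.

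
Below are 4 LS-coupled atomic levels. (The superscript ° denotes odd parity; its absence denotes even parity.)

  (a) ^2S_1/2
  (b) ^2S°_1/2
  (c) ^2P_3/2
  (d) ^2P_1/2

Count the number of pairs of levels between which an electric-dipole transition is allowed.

(a)–(b): forbidden (ΔL).
(a)–(c): forbidden (parity).
(a)–(d): forbidden (parity).
(b)–(c): allowed.
(b)–(d): allowed.
(c)–(d): forbidden (parity).
Allowed pairs: 2 of 6.

2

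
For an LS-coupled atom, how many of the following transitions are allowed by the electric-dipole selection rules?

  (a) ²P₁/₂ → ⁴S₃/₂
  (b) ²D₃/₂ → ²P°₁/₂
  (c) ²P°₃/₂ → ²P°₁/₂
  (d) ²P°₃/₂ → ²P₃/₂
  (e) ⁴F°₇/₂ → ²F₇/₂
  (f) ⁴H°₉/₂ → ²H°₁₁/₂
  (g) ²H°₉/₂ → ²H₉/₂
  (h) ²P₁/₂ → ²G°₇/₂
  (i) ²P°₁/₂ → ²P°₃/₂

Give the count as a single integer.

3

(a) forbidden (parity, ΔS fail)
(b) allowed
(c) forbidden (parity fails)
(d) allowed
(e) forbidden (ΔS fails)
(f) forbidden (parity, ΔS fail)
(g) allowed
(h) forbidden (ΔL, ΔJ fail)
(i) forbidden (parity fails)
Total allowed: 3 of 9.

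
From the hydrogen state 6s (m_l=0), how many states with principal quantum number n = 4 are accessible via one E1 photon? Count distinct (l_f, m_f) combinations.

3

E1 requires Δl = ±1, so l_f ∈ {-1, 1}; with 0 ≤ l_f ≤ n_f−1 = 3, the allowed l_f values are {1}.
For l_f = 1: m_f ∈ {m_i−1, m_i, m_i+1} ∩ [−1, 1] = {-1, 0, 1} → 3 states.
Total: 3.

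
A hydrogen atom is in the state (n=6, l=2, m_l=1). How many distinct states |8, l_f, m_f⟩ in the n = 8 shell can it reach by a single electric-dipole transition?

5

E1 requires Δl = ±1, so l_f ∈ {1, 3}; with 0 ≤ l_f ≤ n_f−1 = 7, the allowed l_f values are {1, 3}.
For l_f = 1: m_f ∈ {m_i−1, m_i, m_i+1} ∩ [−1, 1] = {0, 1} → 2 states.
For l_f = 3: m_f ∈ {m_i−1, m_i, m_i+1} ∩ [−3, 3] = {0, 1, 2} → 3 states.
Total: 5.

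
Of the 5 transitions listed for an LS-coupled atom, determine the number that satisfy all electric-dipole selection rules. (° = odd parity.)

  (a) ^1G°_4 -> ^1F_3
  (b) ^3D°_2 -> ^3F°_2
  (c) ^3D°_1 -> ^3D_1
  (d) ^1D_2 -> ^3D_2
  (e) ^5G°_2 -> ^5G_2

(a) allowed
(b) forbidden (parity fails)
(c) allowed
(d) forbidden (parity, ΔS fail)
(e) allowed
Total allowed: 3 of 5.

3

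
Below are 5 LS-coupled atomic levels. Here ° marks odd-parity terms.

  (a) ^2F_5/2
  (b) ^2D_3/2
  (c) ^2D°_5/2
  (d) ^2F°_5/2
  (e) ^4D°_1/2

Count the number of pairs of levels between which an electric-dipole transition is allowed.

(a)–(b): forbidden (parity).
(a)–(c): allowed.
(a)–(d): allowed.
(a)–(e): forbidden (ΔS, ΔJ).
(b)–(c): allowed.
(b)–(d): allowed.
(b)–(e): forbidden (ΔS).
(c)–(d): forbidden (parity).
(c)–(e): forbidden (parity, ΔS, ΔJ).
(d)–(e): forbidden (parity, ΔS, ΔJ).
Allowed pairs: 4 of 10.

4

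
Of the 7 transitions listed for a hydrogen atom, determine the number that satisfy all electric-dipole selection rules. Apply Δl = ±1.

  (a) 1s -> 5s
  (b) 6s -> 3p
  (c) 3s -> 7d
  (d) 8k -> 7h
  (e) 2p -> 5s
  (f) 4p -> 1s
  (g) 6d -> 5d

3

(a) forbidden — Δl = +0 (E1 requires Δl = ±1)
(b) allowed
(c) forbidden — Δl = +2 (E1 requires Δl = ±1)
(d) forbidden — Δl = -2 (E1 requires Δl = ±1)
(e) allowed
(f) allowed
(g) forbidden — Δl = +0 (E1 requires Δl = ±1)
Total allowed: 3 of 7.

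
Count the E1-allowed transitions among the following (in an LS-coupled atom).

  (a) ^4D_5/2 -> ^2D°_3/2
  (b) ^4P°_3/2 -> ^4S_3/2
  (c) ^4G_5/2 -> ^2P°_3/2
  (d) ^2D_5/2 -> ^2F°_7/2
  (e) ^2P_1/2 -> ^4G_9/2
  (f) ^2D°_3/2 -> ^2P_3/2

(a) forbidden (ΔS fails)
(b) allowed
(c) forbidden (ΔS, ΔL fail)
(d) allowed
(e) forbidden (parity, ΔS, ΔL, ΔJ fail)
(f) allowed
Total allowed: 3 of 6.

3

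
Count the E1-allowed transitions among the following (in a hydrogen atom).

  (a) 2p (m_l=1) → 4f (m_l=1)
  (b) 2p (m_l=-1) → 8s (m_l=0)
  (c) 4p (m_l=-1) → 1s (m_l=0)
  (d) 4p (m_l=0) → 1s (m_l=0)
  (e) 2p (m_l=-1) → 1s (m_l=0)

4

(a) forbidden — Δl = +2 (E1 requires Δl = ±1)
(b) allowed
(c) allowed
(d) allowed
(e) allowed
Total allowed: 4 of 5.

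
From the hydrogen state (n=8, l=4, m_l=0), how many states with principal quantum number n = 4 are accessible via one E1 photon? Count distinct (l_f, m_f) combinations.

3

E1 requires Δl = ±1, so l_f ∈ {3, 5}; with 0 ≤ l_f ≤ n_f−1 = 3, the allowed l_f values are {3}.
For l_f = 3: m_f ∈ {m_i−1, m_i, m_i+1} ∩ [−3, 3] = {-1, 0, 1} → 3 states.
Total: 3.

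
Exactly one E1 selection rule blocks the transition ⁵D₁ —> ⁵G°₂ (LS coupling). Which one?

Initial level: S=2, L=2, J=1, parity even. Final level: S=2, L=4, J=2, parity odd.
Parity must change: even → odd — satisfied.
ΔS = 0: S: 2 → 2 — satisfied.
ΔL = 0, ±1 (not L=0↔0): L: 2 → 4, ΔL = +2 — violated.
ΔJ = 0, ±1 (not J=0↔0): J: 1 → 2, ΔJ = +1 — satisfied.

the ΔL = 0, ±1 rule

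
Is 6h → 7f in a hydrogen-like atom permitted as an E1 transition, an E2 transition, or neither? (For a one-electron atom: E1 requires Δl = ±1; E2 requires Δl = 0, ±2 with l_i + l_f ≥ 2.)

Δl = 3 − 5 = -2; l_i + l_f = 8.
E1 (Δl = ±1): not satisfied.
E2 (Δl = 0,±2, l_i+l_f ≥ 2): satisfied.

E2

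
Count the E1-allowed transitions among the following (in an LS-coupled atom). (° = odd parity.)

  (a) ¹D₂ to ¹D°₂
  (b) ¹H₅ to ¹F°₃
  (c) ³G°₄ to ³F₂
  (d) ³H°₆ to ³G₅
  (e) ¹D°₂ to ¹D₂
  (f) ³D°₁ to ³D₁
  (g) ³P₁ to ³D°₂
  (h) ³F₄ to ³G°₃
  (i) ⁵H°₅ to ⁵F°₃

(a) allowed
(b) forbidden (ΔL, ΔJ fail)
(c) forbidden (ΔJ fails)
(d) allowed
(e) allowed
(f) allowed
(g) allowed
(h) allowed
(i) forbidden (parity, ΔL, ΔJ fail)
Total allowed: 6 of 9.

6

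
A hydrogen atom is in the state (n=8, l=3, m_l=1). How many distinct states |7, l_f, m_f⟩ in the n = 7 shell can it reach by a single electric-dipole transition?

6

E1 requires Δl = ±1, so l_f ∈ {2, 4}; with 0 ≤ l_f ≤ n_f−1 = 6, the allowed l_f values are {2, 4}.
For l_f = 2: m_f ∈ {m_i−1, m_i, m_i+1} ∩ [−2, 2] = {0, 1, 2} → 3 states.
For l_f = 4: m_f ∈ {m_i−1, m_i, m_i+1} ∩ [−4, 4] = {0, 1, 2} → 3 states.
Total: 6.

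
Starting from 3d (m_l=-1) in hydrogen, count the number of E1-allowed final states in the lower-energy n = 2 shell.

E1 requires Δl = ±1, so l_f ∈ {1, 3}; with 0 ≤ l_f ≤ n_f−1 = 1, the allowed l_f values are {1}.
For l_f = 1: m_f ∈ {m_i−1, m_i, m_i+1} ∩ [−1, 1] = {-1, 0} → 2 states.
Total: 2.

2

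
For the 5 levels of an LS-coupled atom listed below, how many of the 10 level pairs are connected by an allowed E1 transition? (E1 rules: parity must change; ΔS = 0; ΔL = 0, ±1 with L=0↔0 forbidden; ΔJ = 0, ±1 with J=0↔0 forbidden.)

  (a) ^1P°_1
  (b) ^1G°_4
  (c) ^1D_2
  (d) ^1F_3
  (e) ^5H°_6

2

(a)–(b): forbidden (parity, ΔL, ΔJ).
(a)–(c): allowed.
(a)–(d): forbidden (ΔL, ΔJ).
(a)–(e): forbidden (parity, ΔS, ΔL, ΔJ).
(b)–(c): forbidden (ΔL, ΔJ).
(b)–(d): allowed.
(b)–(e): forbidden (parity, ΔS, ΔJ).
(c)–(d): forbidden (parity).
(c)–(e): forbidden (ΔS, ΔL, ΔJ).
(d)–(e): forbidden (ΔS, ΔL, ΔJ).
Allowed pairs: 2 of 10.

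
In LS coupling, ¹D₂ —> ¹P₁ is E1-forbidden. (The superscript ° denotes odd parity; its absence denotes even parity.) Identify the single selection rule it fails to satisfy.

parity

Parity must change: even → even — ✗.
ΔL = 0, ±1 (not L=0↔0): L: 2 → 1, ΔL = -1 — ✓.
ΔJ = 0, ±1 (not J=0↔0): J: 2 → 1, ΔJ = -1 — ✓.
ΔS = 0: S: 0 → 0 — ✓.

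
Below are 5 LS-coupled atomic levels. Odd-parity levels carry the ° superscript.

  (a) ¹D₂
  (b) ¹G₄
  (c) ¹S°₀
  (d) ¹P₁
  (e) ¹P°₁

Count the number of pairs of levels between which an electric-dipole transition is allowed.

(a)–(b): forbidden (parity, ΔL, ΔJ).
(a)–(c): forbidden (ΔL, ΔJ).
(a)–(d): forbidden (parity).
(a)–(e): allowed.
(b)–(c): forbidden (ΔL, ΔJ).
(b)–(d): forbidden (parity, ΔL, ΔJ).
(b)–(e): forbidden (ΔL, ΔJ).
(c)–(d): allowed.
(c)–(e): forbidden (parity).
(d)–(e): allowed.
Allowed pairs: 3 of 10.

3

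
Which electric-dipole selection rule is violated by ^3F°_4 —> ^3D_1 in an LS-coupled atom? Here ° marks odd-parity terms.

the ΔJ = 0, ±1 rule

Initial level: S=1, L=3, J=4, parity odd. Final level: S=1, L=2, J=1, parity even.
ΔJ = 0, ±1 (not J=0↔0): J: 4 → 1, ΔJ = -3 — ✗.
ΔS = 0: S: 1 → 1 — ✓.
ΔL = 0, ±1 (not L=0↔0): L: 3 → 2, ΔL = -1 — ✓.
Parity must change: odd → even — ✓.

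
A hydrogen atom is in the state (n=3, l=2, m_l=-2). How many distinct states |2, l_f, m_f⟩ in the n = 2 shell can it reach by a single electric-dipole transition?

1

E1 requires Δl = ±1, so l_f ∈ {1, 3}; with 0 ≤ l_f ≤ n_f−1 = 1, the allowed l_f values are {1}.
For l_f = 1: m_f ∈ {m_i−1, m_i, m_i+1} ∩ [−1, 1] = {-1} → 1 state.
Total: 1.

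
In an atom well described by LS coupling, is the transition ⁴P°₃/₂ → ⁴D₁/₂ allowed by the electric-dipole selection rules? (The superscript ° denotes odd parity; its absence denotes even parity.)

allowed

Parity must change: odd → even — satisfied.
ΔS = 0: S: 3/2 → 3/2 — satisfied.
ΔL = 0, ±1 (not L=0↔0): L: 1 → 2, ΔL = +1 — satisfied.
ΔJ = 0, ±1 (not J=0↔0): J: 3/2 → 1/2, ΔJ = -1 — satisfied.
All four E1 rules are satisfied.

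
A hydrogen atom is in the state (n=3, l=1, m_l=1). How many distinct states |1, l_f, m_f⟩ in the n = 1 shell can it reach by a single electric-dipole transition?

1

E1 requires Δl = ±1, so l_f ∈ {0, 2}; with 0 ≤ l_f ≤ n_f−1 = 0, the allowed l_f values are {0}.
For l_f = 0: m_f ∈ {m_i−1, m_i, m_i+1} ∩ [−0, 0] = {0} → 1 state.
Total: 1.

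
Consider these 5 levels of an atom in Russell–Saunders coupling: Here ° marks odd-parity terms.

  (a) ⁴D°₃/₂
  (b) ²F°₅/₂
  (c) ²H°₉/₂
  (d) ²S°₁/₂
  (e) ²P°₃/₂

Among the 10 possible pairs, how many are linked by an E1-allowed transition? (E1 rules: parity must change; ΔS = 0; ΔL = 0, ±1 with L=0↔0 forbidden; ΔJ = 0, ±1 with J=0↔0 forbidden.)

0

(a)–(b): forbidden (parity, ΔS).
(a)–(c): forbidden (parity, ΔS, ΔL, ΔJ).
(a)–(d): forbidden (parity, ΔS, ΔL).
(a)–(e): forbidden (parity, ΔS).
(b)–(c): forbidden (parity, ΔL, ΔJ).
(b)–(d): forbidden (parity, ΔL, ΔJ).
(b)–(e): forbidden (parity, ΔL).
(c)–(d): forbidden (parity, ΔL, ΔJ).
(c)–(e): forbidden (parity, ΔL, ΔJ).
(d)–(e): forbidden (parity).
Allowed pairs: 0 of 10.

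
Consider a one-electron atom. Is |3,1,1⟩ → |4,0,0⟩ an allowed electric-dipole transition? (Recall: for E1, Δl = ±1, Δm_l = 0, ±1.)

l: 1 → 0 (Δl = -1). Δl = ±1 satisfied.
Δm_l = 0 − (1) = -1. E1 requires Δm_l = 0, ±1: satisfied.
All E1 selection rules are satisfied.

allowed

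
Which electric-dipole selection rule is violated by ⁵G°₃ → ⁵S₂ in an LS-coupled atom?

the ΔL = 0, ±1 rule

Initial level: S=2, L=4, J=3, parity odd. Final level: S=2, L=0, J=2, parity even.
Parity must change: odd → even — ✓.
ΔS = 0: S: 2 → 2 — ✓.
ΔL = 0, ±1 (not L=0↔0): L: 4 → 0, ΔL = -4 — ✗.
ΔJ = 0, ±1 (not J=0↔0): J: 3 → 2, ΔJ = -1 — ✓.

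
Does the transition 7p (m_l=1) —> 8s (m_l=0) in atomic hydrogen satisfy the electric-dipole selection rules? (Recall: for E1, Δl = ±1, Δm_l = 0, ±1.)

allowed

Initial l = 1, final l = 0, so Δl = -1. E1 requires Δl = ±1: ✓.
m_l: 1 → 0 (Δm_l = -1). |Δm_l| ≤ 1 ✓.
All E1 selection rules are satisfied.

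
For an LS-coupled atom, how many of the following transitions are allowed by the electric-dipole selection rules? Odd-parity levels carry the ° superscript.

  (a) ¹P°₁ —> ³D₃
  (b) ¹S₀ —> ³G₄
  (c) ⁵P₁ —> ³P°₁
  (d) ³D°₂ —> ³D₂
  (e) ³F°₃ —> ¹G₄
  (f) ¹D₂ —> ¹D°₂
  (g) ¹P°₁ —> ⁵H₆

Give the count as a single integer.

(a) forbidden (ΔS, ΔJ fail)
(b) forbidden (parity, ΔS, ΔL, ΔJ fail)
(c) forbidden (ΔS fails)
(d) allowed
(e) forbidden (ΔS fails)
(f) allowed
(g) forbidden (ΔS, ΔL, ΔJ fail)
Total allowed: 2 of 7.

2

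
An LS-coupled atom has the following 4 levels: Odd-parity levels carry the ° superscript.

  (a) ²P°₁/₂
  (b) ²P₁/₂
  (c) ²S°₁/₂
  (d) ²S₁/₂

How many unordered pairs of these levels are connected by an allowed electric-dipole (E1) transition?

(a)–(b): allowed.
(a)–(c): forbidden (parity).
(a)–(d): allowed.
(b)–(c): allowed.
(b)–(d): forbidden (parity).
(c)–(d): forbidden (ΔL).
Allowed pairs: 3 of 6.

3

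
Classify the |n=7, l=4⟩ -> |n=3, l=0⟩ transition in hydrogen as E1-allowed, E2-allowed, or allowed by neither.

neither

Δl = 0 − 4 = -4; l_i + l_f = 4.
E1 (Δl = ±1): not satisfied.
E2 (Δl = 0,±2, l_i+l_f ≥ 2): not satisfied.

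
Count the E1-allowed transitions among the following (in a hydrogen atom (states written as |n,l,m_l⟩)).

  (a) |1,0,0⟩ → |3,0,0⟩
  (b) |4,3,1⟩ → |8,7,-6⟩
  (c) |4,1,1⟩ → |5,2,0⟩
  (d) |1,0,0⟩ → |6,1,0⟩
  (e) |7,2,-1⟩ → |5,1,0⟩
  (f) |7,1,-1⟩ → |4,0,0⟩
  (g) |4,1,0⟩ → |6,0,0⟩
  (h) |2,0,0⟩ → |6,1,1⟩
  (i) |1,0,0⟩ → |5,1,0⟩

7

(a) forbidden — Δl = +0 (E1 requires Δl = ±1)
(b) forbidden — Δl = +4 (E1 requires Δl = ±1); Δm_l = -7 (E1 requires Δm_l = 0, ±1)
(c) allowed
(d) allowed
(e) allowed
(f) allowed
(g) allowed
(h) allowed
(i) allowed
Total allowed: 7 of 9.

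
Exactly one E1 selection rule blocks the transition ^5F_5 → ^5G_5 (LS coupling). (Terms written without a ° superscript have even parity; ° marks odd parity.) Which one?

Reading off the term symbols: S 2→2, L 3→4, J 5→5, parity even→even.
Parity must change: even → even — violated.
ΔL = 0, ±1 (not L=0↔0): L: 3 → 4, ΔL = +1 — satisfied.
ΔJ = 0, ±1 (not J=0↔0): J: 5 → 5, ΔJ = +0 — satisfied.
ΔS = 0: S: 2 → 2 — satisfied.

parity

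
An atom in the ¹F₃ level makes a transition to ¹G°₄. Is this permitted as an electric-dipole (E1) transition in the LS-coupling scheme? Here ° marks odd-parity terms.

Initial level: S=0, L=3, J=3, parity even. Final level: S=0, L=4, J=4, parity odd.
Parity must change: even → odd — satisfied.
ΔS = 0: S: 0 → 0 — satisfied.
ΔL = 0, ±1 (not L=0↔0): L: 3 → 4, ΔL = +1 — satisfied.
ΔJ = 0, ±1 (not J=0↔0): J: 3 → 4, ΔJ = +1 — satisfied.
All four E1 rules are satisfied.

allowed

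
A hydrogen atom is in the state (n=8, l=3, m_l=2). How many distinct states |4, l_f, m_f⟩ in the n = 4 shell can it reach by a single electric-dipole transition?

E1 requires Δl = ±1, so l_f ∈ {2, 4}; with 0 ≤ l_f ≤ n_f−1 = 3, the allowed l_f values are {2}.
For l_f = 2: m_f ∈ {m_i−1, m_i, m_i+1} ∩ [−2, 2] = {1, 2} → 2 states.
Total: 2.

2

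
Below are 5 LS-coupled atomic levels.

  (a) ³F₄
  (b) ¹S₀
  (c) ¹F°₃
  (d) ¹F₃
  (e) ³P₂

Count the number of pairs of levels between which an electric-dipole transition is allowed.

(a)–(b): forbidden (parity, ΔS, ΔL, ΔJ).
(a)–(c): forbidden (ΔS).
(a)–(d): forbidden (parity, ΔS).
(a)–(e): forbidden (parity, ΔL, ΔJ).
(b)–(c): forbidden (ΔL, ΔJ).
(b)–(d): forbidden (parity, ΔL, ΔJ).
(b)–(e): forbidden (parity, ΔS, ΔJ).
(c)–(d): allowed.
(c)–(e): forbidden (ΔS, ΔL).
(d)–(e): forbidden (parity, ΔS, ΔL).
Allowed pairs: 1 of 10.

1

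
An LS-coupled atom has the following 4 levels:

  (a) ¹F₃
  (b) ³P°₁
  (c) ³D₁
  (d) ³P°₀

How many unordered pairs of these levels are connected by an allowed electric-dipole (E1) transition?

2

(a)–(b): forbidden (ΔS, ΔL, ΔJ).
(a)–(c): forbidden (parity, ΔS, ΔJ).
(a)–(d): forbidden (ΔS, ΔL, ΔJ).
(b)–(c): allowed.
(b)–(d): forbidden (parity).
(c)–(d): allowed.
Allowed pairs: 2 of 6.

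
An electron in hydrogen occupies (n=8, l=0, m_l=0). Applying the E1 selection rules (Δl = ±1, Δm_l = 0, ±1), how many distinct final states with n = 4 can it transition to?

E1 requires Δl = ±1, so l_f ∈ {-1, 1}; with 0 ≤ l_f ≤ n_f−1 = 3, the allowed l_f values are {1}.
For l_f = 1: m_f ∈ {m_i−1, m_i, m_i+1} ∩ [−1, 1] = {-1, 0, 1} → 3 states.
Total: 3.

3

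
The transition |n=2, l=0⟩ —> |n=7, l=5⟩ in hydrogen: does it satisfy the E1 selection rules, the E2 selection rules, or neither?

Δl = 5 − 0 = +5; l_i + l_f = 5.
E1 (Δl = ±1): not satisfied.
E2 (Δl = 0,±2, l_i+l_f ≥ 2): not satisfied.

neither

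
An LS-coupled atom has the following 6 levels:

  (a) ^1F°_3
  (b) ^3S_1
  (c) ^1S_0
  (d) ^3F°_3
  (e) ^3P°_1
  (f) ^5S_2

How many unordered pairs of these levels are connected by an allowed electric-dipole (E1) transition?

1

(a)–(b): forbidden (ΔS, ΔL, ΔJ).
(a)–(c): forbidden (ΔL, ΔJ).
(a)–(d): forbidden (parity, ΔS).
(a)–(e): forbidden (parity, ΔS, ΔL, ΔJ).
(a)–(f): forbidden (ΔS, ΔL).
(b)–(c): forbidden (parity, ΔS, ΔL).
(b)–(d): forbidden (ΔL, ΔJ).
(b)–(e): allowed.
(b)–(f): forbidden (parity, ΔS, ΔL).
(c)–(d): forbidden (ΔS, ΔL, ΔJ).
(c)–(e): forbidden (ΔS).
(c)–(f): forbidden (parity, ΔS, ΔL, ΔJ).
(d)–(e): forbidden (parity, ΔL, ΔJ).
(d)–(f): forbidden (ΔS, ΔL).
(e)–(f): forbidden (ΔS).
Allowed pairs: 1 of 15.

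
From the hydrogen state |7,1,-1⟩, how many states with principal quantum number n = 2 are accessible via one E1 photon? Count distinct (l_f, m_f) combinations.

E1 requires Δl = ±1, so l_f ∈ {0, 2}; with 0 ≤ l_f ≤ n_f−1 = 1, the allowed l_f values are {0}.
For l_f = 0: m_f ∈ {m_i−1, m_i, m_i+1} ∩ [−0, 0] = {0} → 1 state.
Total: 1.

1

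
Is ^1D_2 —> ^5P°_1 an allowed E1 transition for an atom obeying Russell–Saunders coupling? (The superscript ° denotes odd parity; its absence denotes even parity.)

forbidden

Parity must change: even → odd — ✓.
ΔL = 0, ±1 (not L=0↔0): L: 2 → 1, ΔL = -1 — ✓.
ΔJ = 0, ±1 (not J=0↔0): J: 2 → 1, ΔJ = -1 — ✓.
ΔS = 0: S: 0 → 2 — ✗.
Rule(s) violated: ΔS.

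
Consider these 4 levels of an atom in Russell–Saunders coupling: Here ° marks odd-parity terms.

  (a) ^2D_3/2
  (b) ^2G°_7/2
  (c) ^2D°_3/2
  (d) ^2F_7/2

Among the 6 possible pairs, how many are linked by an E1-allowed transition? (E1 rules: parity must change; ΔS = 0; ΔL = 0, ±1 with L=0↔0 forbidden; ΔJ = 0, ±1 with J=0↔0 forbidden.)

2

(a)–(b): forbidden (ΔL, ΔJ).
(a)–(c): allowed.
(a)–(d): forbidden (parity, ΔJ).
(b)–(c): forbidden (parity, ΔL, ΔJ).
(b)–(d): allowed.
(c)–(d): forbidden (ΔJ).
Allowed pairs: 2 of 6.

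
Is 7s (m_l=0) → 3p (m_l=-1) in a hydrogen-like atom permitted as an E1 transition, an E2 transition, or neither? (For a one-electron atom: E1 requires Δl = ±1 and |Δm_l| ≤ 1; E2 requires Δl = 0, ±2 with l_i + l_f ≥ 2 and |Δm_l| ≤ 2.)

Δl = 1 − 0 = +1; l_i + l_f = 1.
Δm_l = -1.
E1 (Δl = ±1, |Δm_l| ≤ 1): satisfied.
E2 (Δl = 0,±2, l_i+l_f ≥ 2, |Δm_l| ≤ 2): not satisfied.

E1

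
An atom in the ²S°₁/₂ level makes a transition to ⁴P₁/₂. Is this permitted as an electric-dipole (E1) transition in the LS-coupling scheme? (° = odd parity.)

Reading off the term symbols: S 1/2→3/2, L 0→1, J 1/2→1/2, parity odd→even.
Parity must change: odd → even — ✓.
ΔS = 0: S: 1/2 → 3/2 — ✗.
ΔL = 0, ±1 (not L=0↔0): L: 0 → 1, ΔL = +1 — ✓.
ΔJ = 0, ±1 (not J=0↔0): J: 1/2 → 1/2, ΔJ = +0 — ✓.
Rule(s) violated: ΔS.

forbidden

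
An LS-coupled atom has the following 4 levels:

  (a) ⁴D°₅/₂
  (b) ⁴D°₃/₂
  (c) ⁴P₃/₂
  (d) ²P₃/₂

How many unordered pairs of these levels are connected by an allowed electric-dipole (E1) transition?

(a)–(b): forbidden (parity).
(a)–(c): allowed.
(a)–(d): forbidden (ΔS).
(b)–(c): allowed.
(b)–(d): forbidden (ΔS).
(c)–(d): forbidden (parity, ΔS).
Allowed pairs: 2 of 6.

2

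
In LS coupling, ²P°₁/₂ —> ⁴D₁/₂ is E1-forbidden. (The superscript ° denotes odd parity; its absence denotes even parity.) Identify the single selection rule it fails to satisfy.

Initial level: S=1/2, L=1, J=1/2, parity odd. Final level: S=3/2, L=2, J=1/2, parity even.
ΔL = 0, ±1 (not L=0↔0): L: 1 → 2, ΔL = +1 — satisfied.
ΔJ = 0, ±1 (not J=0↔0): J: 1/2 → 1/2, ΔJ = +0 — satisfied.
Parity must change: odd → even — satisfied.
ΔS = 0: S: 1/2 → 3/2 — violated.

the ΔS = 0 rule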